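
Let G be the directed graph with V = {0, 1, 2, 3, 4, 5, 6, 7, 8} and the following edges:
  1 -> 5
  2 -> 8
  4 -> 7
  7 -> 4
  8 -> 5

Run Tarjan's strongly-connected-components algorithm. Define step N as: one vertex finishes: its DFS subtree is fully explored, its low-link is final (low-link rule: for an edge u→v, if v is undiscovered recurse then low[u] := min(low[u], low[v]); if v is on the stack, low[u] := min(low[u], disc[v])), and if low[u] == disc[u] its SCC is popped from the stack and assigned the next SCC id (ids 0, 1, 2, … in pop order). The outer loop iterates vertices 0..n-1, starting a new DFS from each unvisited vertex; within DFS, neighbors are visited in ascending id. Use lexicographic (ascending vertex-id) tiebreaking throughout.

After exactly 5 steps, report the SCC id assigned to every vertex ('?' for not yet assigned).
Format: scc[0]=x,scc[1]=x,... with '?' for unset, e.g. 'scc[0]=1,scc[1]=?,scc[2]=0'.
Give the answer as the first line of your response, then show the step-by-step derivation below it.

scc[0]=0,scc[1]=2,scc[2]=4,scc[3]=?,scc[4]=?,scc[5]=1,scc[6]=?,scc[7]=?,scc[8]=3

step 1: low=(low[0]=0,low[1]=?,low[2]=?,low[3]=?,low[4]=?,low[5]=?,low[6]=?,low[7]=?,low[8]=?); scc=(scc[0]=0,scc[1]=?,scc[2]=?,scc[3]=?,scc[4]=?,scc[5]=?,scc[6]=?,scc[7]=?,scc[8]=?)
step 2: low=(low[0]=0,low[1]=1,low[2]=?,low[3]=?,low[4]=?,low[5]=2,low[6]=?,low[7]=?,low[8]=?); scc=(scc[0]=0,scc[1]=?,scc[2]=?,scc[3]=?,scc[4]=?,scc[5]=1,scc[6]=?,scc[7]=?,scc[8]=?)
step 3: low=(low[0]=0,low[1]=1,low[2]=?,low[3]=?,low[4]=?,low[5]=2,low[6]=?,low[7]=?,low[8]=?); scc=(scc[0]=0,scc[1]=2,scc[2]=?,scc[3]=?,scc[4]=?,scc[5]=1,scc[6]=?,scc[7]=?,scc[8]=?)
step 4: low=(low[0]=0,low[1]=1,low[2]=3,low[3]=?,low[4]=?,low[5]=2,low[6]=?,low[7]=?,low[8]=4); scc=(scc[0]=0,scc[1]=2,scc[2]=?,scc[3]=?,scc[4]=?,scc[5]=1,scc[6]=?,scc[7]=?,scc[8]=3)
step 5: low=(low[0]=0,low[1]=1,low[2]=3,low[3]=?,low[4]=?,low[5]=2,low[6]=?,low[7]=?,low[8]=4); scc=(scc[0]=0,scc[1]=2,scc[2]=4,scc[3]=?,scc[4]=?,scc[5]=1,scc[6]=?,scc[7]=?,scc[8]=3)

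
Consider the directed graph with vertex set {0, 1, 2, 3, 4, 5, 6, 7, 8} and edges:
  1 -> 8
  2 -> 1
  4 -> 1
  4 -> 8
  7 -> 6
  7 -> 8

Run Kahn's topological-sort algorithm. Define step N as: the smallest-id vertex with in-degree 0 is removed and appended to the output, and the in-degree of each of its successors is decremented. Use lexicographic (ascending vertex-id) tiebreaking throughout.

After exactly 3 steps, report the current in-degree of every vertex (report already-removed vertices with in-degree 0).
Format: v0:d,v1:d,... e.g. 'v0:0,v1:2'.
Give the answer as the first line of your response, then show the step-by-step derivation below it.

v0:0,v1:1,v2:0,v3:0,v4:0,v5:0,v6:1,v7:0,v8:3

step 1: output 0; order=[0]; indeg=(0,2,0,0,0,0,1,0,3)
step 2: output 2; order=[0,2]; indeg=(0,1,0,0,0,0,1,0,3)
step 3: output 3; order=[0,2,3]; indeg=(0,1,0,0,0,0,1,0,3)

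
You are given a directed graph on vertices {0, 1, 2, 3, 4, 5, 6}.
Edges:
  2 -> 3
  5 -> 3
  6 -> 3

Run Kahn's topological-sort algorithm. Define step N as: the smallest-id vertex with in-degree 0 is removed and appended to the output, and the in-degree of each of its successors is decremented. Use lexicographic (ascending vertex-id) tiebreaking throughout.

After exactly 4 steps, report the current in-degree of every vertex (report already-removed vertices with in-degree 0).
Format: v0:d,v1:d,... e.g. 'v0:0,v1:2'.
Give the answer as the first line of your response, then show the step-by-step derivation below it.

v0:0,v1:0,v2:0,v3:2,v4:0,v5:0,v6:0

step 1: output 0; order=[0]; indeg=(0,0,0,3,0,0,0)
step 2: output 1; order=[0,1]; indeg=(0,0,0,3,0,0,0)
step 3: output 2; order=[0,1,2]; indeg=(0,0,0,2,0,0,0)
step 4: output 4; order=[0,1,2,4]; indeg=(0,0,0,2,0,0,0)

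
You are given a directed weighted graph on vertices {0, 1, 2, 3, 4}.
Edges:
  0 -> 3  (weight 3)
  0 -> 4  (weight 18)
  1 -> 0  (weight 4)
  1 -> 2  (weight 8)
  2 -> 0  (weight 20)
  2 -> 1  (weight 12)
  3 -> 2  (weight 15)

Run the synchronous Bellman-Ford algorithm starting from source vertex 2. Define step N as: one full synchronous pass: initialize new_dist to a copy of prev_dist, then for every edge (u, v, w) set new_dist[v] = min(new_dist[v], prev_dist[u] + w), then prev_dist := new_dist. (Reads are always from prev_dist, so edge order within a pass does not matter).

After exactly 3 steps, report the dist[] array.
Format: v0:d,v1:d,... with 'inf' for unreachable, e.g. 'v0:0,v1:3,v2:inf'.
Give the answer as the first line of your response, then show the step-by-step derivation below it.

v0:16,v1:12,v2:0,v3:19,v4:34

step 1: dist = v0:20,v1:12,v2:0,v3:inf,v4:inf
step 2: dist = v0:16,v1:12,v2:0,v3:23,v4:38
step 3: dist = v0:16,v1:12,v2:0,v3:19,v4:34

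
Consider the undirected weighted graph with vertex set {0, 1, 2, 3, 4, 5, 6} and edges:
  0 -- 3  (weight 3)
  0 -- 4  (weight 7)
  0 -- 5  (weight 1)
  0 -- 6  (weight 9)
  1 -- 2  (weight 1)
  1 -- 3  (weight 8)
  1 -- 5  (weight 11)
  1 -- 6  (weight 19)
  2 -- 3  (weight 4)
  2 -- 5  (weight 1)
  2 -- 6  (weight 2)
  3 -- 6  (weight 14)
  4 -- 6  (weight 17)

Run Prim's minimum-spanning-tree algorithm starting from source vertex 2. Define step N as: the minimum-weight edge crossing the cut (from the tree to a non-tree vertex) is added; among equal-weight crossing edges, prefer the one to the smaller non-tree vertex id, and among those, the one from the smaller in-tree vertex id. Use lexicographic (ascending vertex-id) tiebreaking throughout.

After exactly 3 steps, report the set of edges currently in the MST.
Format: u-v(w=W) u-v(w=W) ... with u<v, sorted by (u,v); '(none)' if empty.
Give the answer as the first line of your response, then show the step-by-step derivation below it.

0-5(w=1) 1-2(w=1) 2-5(w=1)

step 1: add edge 1-2 (w=1); MST = {1-2(w=1)}
step 2: add edge 2-5 (w=1); MST = {1-2(w=1) 2-5(w=1)}
step 3: add edge 0-5 (w=1); MST = {0-5(w=1) 1-2(w=1) 2-5(w=1)}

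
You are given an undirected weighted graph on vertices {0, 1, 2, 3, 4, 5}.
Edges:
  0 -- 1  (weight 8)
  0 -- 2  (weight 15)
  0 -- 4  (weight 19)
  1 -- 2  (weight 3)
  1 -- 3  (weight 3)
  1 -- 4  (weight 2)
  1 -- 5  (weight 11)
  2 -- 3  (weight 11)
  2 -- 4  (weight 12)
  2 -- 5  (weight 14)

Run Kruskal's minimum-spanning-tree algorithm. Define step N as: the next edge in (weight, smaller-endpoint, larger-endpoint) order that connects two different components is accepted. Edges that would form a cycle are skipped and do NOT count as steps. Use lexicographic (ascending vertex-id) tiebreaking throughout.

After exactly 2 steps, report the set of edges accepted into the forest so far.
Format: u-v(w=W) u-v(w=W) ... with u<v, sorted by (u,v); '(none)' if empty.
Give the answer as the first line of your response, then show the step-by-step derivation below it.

1-2(w=3) 1-4(w=2)

step 1: add edge 1-4 (w=2); MST = {1-4(w=2)}
step 2: add edge 1-2 (w=3); MST = {1-2(w=3) 1-4(w=2)}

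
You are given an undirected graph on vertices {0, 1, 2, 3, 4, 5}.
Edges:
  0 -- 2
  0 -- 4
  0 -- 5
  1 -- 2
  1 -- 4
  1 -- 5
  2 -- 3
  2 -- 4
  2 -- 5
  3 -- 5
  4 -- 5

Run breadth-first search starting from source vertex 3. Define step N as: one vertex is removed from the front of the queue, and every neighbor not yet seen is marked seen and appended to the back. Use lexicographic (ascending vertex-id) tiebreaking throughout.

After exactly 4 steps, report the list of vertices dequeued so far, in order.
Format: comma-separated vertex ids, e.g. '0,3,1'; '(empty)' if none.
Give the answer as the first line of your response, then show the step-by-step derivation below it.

3,2,5,0

step 1: dequeue 3; queue=[2,5]; order=3
step 2: dequeue 2; queue=[5,0,1,4]; order=3,2
step 3: dequeue 5; queue=[0,1,4]; order=3,2,5
step 4: dequeue 0; queue=[1,4]; order=3,2,5,0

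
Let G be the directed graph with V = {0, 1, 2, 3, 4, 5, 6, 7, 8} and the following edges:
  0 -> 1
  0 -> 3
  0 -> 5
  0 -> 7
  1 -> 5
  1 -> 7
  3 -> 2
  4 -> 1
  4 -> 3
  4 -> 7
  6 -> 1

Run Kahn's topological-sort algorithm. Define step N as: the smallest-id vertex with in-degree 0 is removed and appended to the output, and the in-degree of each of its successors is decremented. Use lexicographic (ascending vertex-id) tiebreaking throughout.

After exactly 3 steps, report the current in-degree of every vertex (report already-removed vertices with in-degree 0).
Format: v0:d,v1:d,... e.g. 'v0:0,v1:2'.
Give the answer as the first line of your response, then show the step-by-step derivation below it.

v0:0,v1:1,v2:0,v3:0,v4:0,v5:1,v6:0,v7:1,v8:0

step 1: output 0; order=[0]; indeg=(0,2,1,1,0,1,0,2,0)
step 2: output 4; order=[0,4]; indeg=(0,1,1,0,0,1,0,1,0)
step 3: output 3; order=[0,4,3]; indeg=(0,1,0,0,0,1,0,1,0)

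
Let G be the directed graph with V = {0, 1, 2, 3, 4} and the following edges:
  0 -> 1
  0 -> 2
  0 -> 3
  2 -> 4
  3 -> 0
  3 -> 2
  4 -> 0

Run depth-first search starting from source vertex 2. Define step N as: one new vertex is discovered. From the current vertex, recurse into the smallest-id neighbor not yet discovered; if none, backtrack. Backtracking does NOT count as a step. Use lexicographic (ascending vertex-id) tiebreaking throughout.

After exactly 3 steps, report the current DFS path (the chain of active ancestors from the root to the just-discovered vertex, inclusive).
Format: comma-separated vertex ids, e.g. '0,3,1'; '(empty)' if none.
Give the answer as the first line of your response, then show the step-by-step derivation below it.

2,4,0

step 1: discover 2; path=2; order=2
step 2: discover 4; path=2>4; order=2,4
step 3: discover 0; path=2>4>0; order=2,4,0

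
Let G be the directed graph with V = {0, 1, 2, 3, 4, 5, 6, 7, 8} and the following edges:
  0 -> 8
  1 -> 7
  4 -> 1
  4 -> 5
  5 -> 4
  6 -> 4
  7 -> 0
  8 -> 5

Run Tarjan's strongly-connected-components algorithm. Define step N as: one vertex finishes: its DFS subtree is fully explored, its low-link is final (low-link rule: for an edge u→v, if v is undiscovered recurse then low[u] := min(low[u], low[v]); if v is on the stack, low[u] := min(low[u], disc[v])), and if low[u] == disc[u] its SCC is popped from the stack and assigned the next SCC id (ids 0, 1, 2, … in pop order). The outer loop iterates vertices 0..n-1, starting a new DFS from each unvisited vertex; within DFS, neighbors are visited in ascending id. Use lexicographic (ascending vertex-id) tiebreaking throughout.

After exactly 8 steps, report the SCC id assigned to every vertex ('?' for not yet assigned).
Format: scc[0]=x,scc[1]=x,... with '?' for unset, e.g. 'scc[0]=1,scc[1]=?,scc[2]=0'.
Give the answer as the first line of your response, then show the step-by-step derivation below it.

scc[0]=0,scc[1]=0,scc[2]=1,scc[3]=2,scc[4]=0,scc[5]=0,scc[6]=?,scc[7]=0,scc[8]=0

step 1: low=(low[0]=0,low[1]=4,low[2]=?,low[3]=?,low[4]=3,low[5]=2,low[6]=?,low[7]=0,low[8]=1); scc=(scc[0]=?,scc[1]=?,scc[2]=?,scc[3]=?,scc[4]=?,scc[5]=?,scc[6]=?,scc[7]=?,scc[8]=?)
step 2: low=(low[0]=0,low[1]=0,low[2]=?,low[3]=?,low[4]=3,low[5]=2,low[6]=?,low[7]=0,low[8]=1); scc=(scc[0]=?,scc[1]=?,scc[2]=?,scc[3]=?,scc[4]=?,scc[5]=?,scc[6]=?,scc[7]=?,scc[8]=?)
step 3: low=(low[0]=0,low[1]=0,low[2]=?,low[3]=?,low[4]=0,low[5]=2,low[6]=?,low[7]=0,low[8]=1); scc=(scc[0]=?,scc[1]=?,scc[2]=?,scc[3]=?,scc[4]=?,scc[5]=?,scc[6]=?,scc[7]=?,scc[8]=?)
step 4: low=(low[0]=0,low[1]=0,low[2]=?,low[3]=?,low[4]=0,low[5]=0,low[6]=?,low[7]=0,low[8]=1); scc=(scc[0]=?,scc[1]=?,scc[2]=?,scc[3]=?,scc[4]=?,scc[5]=?,scc[6]=?,scc[7]=?,scc[8]=?)
step 5: low=(low[0]=0,low[1]=0,low[2]=?,low[3]=?,low[4]=0,low[5]=0,low[6]=?,low[7]=0,low[8]=0); scc=(scc[0]=?,scc[1]=?,scc[2]=?,scc[3]=?,scc[4]=?,scc[5]=?,scc[6]=?,scc[7]=?,scc[8]=?)
step 6: low=(low[0]=0,low[1]=0,low[2]=?,low[3]=?,low[4]=0,low[5]=0,low[6]=?,low[7]=0,low[8]=0); scc=(scc[0]=0,scc[1]=0,scc[2]=?,scc[3]=?,scc[4]=0,scc[5]=0,scc[6]=?,scc[7]=0,scc[8]=0)
step 7: low=(low[0]=0,low[1]=0,low[2]=6,low[3]=?,low[4]=0,low[5]=0,low[6]=?,low[7]=0,low[8]=0); scc=(scc[0]=0,scc[1]=0,scc[2]=1,scc[3]=?,scc[4]=0,scc[5]=0,scc[6]=?,scc[7]=0,scc[8]=0)
step 8: low=(low[0]=0,low[1]=0,low[2]=6,low[3]=7,low[4]=0,low[5]=0,low[6]=?,low[7]=0,low[8]=0); scc=(scc[0]=0,scc[1]=0,scc[2]=1,scc[3]=2,scc[4]=0,scc[5]=0,scc[6]=?,scc[7]=0,scc[8]=0)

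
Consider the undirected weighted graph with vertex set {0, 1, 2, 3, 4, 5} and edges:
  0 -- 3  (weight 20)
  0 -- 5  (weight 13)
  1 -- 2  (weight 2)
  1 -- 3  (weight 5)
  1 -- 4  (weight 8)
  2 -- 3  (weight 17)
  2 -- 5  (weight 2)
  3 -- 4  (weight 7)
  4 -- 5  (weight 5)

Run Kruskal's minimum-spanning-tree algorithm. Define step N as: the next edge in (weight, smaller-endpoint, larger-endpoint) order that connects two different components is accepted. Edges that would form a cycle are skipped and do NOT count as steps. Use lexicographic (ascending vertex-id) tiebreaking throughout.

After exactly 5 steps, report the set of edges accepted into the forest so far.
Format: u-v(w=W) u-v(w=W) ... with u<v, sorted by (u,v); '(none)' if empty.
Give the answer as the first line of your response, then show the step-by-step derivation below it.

0-5(w=13) 1-2(w=2) 1-3(w=5) 2-5(w=2) 4-5(w=5)

step 1: add edge 1-2 (w=2); MST = {1-2(w=2)}
step 2: add edge 2-5 (w=2); MST = {1-2(w=2) 2-5(w=2)}
step 3: add edge 1-3 (w=5); MST = {1-2(w=2) 1-3(w=5) 2-5(w=2)}
step 4: add edge 4-5 (w=5); MST = {1-2(w=2) 1-3(w=5) 2-5(w=2) 4-5(w=5)}
step 5: add edge 0-5 (w=13); MST = {0-5(w=13) 1-2(w=2) 1-3(w=5) 2-5(w=2) 4-5(w=5)}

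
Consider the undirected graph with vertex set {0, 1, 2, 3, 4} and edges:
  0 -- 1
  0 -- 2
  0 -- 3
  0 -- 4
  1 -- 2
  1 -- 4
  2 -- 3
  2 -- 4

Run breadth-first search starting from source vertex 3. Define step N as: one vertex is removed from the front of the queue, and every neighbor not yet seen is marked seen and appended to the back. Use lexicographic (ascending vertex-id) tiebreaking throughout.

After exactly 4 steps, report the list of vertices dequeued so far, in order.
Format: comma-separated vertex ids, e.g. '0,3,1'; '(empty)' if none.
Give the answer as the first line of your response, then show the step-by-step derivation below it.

3,0,2,1

step 1: dequeue 3; queue=[0,2]; order=3
step 2: dequeue 0; queue=[2,1,4]; order=3,0
step 3: dequeue 2; queue=[1,4]; order=3,0,2
step 4: dequeue 1; queue=[4]; order=3,0,2,1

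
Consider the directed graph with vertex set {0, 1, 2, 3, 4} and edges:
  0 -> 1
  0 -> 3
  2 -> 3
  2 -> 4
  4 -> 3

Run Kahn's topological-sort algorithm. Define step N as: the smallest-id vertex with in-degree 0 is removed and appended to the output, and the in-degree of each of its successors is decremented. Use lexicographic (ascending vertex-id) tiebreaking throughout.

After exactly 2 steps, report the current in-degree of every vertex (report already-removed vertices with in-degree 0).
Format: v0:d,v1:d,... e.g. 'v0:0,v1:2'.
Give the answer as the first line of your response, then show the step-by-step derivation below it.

v0:0,v1:0,v2:0,v3:2,v4:1

step 1: output 0; order=[0]; indeg=(0,0,0,2,1)
step 2: output 1; order=[0,1]; indeg=(0,0,0,2,1)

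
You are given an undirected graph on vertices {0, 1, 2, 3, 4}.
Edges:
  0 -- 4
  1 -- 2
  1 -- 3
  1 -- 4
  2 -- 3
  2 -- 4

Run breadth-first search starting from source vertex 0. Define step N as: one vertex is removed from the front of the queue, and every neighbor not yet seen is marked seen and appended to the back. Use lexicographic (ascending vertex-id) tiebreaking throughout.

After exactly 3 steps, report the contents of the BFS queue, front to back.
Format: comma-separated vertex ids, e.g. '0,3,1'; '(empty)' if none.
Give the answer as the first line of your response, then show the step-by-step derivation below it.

2,3

step 1: dequeue 0; queue=[4]; order=0
step 2: dequeue 4; queue=[1,2]; order=0,4
step 3: dequeue 1; queue=[2,3]; order=0,4,1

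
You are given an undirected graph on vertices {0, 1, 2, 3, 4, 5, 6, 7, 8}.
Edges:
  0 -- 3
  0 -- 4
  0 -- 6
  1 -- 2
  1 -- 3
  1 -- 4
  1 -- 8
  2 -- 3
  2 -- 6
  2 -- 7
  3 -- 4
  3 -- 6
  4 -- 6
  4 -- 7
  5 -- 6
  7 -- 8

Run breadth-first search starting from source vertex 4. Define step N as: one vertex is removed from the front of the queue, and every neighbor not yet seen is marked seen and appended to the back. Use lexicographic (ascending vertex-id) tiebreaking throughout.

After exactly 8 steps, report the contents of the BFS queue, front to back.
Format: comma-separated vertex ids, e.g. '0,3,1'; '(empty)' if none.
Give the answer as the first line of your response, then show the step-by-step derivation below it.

5

step 1: dequeue 4; queue=[0,1,3,6,7]; order=4
step 2: dequeue 0; queue=[1,3,6,7]; order=4,0
step 3: dequeue 1; queue=[3,6,7,2,8]; order=4,0,1
step 4: dequeue 3; queue=[6,7,2,8]; order=4,0,1,3
step 5: dequeue 6; queue=[7,2,8,5]; order=4,0,1,3,6
step 6: dequeue 7; queue=[2,8,5]; order=4,0,1,3,6,7
step 7: dequeue 2; queue=[8,5]; order=4,0,1,3,6,7,2
step 8: dequeue 8; queue=[5]; order=4,0,1,3,6,7,2,8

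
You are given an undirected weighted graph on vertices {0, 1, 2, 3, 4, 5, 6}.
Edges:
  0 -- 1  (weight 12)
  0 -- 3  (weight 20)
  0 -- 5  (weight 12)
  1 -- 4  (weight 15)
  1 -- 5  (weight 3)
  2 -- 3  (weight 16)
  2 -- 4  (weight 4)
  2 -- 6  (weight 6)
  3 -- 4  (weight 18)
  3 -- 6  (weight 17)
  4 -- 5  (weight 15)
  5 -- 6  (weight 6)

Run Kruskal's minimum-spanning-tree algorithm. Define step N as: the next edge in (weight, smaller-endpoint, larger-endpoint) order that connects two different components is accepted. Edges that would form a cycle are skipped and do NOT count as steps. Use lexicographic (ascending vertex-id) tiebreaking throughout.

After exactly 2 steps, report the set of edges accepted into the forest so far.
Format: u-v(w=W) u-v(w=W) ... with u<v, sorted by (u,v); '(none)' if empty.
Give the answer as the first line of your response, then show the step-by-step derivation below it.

1-5(w=3) 2-4(w=4)

step 1: add edge 1-5 (w=3); MST = {1-5(w=3)}
step 2: add edge 2-4 (w=4); MST = {1-5(w=3) 2-4(w=4)}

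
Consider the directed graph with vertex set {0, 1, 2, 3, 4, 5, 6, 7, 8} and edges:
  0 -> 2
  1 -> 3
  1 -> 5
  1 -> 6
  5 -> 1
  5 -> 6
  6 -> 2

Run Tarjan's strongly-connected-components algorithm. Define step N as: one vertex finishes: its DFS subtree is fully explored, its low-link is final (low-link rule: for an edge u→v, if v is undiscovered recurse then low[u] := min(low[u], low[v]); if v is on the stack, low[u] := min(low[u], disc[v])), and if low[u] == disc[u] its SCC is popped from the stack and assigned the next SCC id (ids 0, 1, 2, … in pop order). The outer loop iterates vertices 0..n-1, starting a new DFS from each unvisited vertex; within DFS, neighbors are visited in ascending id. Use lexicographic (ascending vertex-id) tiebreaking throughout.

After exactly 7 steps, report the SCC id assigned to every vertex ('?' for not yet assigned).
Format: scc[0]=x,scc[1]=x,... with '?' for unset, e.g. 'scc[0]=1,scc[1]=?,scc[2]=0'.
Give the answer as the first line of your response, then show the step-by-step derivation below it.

scc[0]=1,scc[1]=4,scc[2]=0,scc[3]=2,scc[4]=5,scc[5]=4,scc[6]=3,scc[7]=?,scc[8]=?

step 1: low=(low[0]=0,low[1]=?,low[2]=1,low[3]=?,low[4]=?,low[5]=?,low[6]=?,low[7]=?,low[8]=?); scc=(scc[0]=?,scc[1]=?,scc[2]=0,scc[3]=?,scc[4]=?,scc[5]=?,scc[6]=?,scc[7]=?,scc[8]=?)
step 2: low=(low[0]=0,low[1]=?,low[2]=1,low[3]=?,low[4]=?,low[5]=?,low[6]=?,low[7]=?,low[8]=?); scc=(scc[0]=1,scc[1]=?,scc[2]=0,scc[3]=?,scc[4]=?,scc[5]=?,scc[6]=?,scc[7]=?,scc[8]=?)
step 3: low=(low[0]=0,low[1]=2,low[2]=1,low[3]=3,low[4]=?,low[5]=?,low[6]=?,low[7]=?,low[8]=?); scc=(scc[0]=1,scc[1]=?,scc[2]=0,scc[3]=2,scc[4]=?,scc[5]=?,scc[6]=?,scc[7]=?,scc[8]=?)
step 4: low=(low[0]=0,low[1]=2,low[2]=1,low[3]=3,low[4]=?,low[5]=2,low[6]=5,low[7]=?,low[8]=?); scc=(scc[0]=1,scc[1]=?,scc[2]=0,scc[3]=2,scc[4]=?,scc[5]=?,scc[6]=3,scc[7]=?,scc[8]=?)
step 5: low=(low[0]=0,low[1]=2,low[2]=1,low[3]=3,low[4]=?,low[5]=2,low[6]=5,low[7]=?,low[8]=?); scc=(scc[0]=1,scc[1]=?,scc[2]=0,scc[3]=2,scc[4]=?,scc[5]=?,scc[6]=3,scc[7]=?,scc[8]=?)
step 6: low=(low[0]=0,low[1]=2,low[2]=1,low[3]=3,low[4]=?,low[5]=2,low[6]=5,low[7]=?,low[8]=?); scc=(scc[0]=1,scc[1]=4,scc[2]=0,scc[3]=2,scc[4]=?,scc[5]=4,scc[6]=3,scc[7]=?,scc[8]=?)
step 7: low=(low[0]=0,low[1]=2,low[2]=1,low[3]=3,low[4]=6,low[5]=2,low[6]=5,low[7]=?,low[8]=?); scc=(scc[0]=1,scc[1]=4,scc[2]=0,scc[3]=2,scc[4]=5,scc[5]=4,scc[6]=3,scc[7]=?,scc[8]=?)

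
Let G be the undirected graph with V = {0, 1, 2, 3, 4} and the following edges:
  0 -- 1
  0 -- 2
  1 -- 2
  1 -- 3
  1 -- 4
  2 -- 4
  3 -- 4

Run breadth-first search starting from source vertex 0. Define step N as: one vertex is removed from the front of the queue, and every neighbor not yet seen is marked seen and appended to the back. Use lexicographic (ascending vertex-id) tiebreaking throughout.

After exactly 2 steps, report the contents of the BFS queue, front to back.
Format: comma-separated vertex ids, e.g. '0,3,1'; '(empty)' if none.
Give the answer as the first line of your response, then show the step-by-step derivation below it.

2,3,4

step 1: dequeue 0; queue=[1,2]; order=0
step 2: dequeue 1; queue=[2,3,4]; order=0,1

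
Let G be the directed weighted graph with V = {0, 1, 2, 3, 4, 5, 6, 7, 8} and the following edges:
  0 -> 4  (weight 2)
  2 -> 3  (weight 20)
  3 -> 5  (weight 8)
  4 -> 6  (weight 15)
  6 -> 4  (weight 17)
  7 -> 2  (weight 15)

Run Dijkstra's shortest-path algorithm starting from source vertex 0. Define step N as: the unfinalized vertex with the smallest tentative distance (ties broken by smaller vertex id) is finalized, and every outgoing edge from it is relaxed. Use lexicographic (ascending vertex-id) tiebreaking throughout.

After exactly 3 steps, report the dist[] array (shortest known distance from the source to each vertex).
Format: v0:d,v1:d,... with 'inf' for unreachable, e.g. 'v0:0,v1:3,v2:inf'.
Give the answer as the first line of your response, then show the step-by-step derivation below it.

v0:0,v1:inf,v2:inf,v3:inf,v4:2,v5:inf,v6:17,v7:inf,v8:inf

step 1: dist = v0:0,v1:inf,v2:inf,v3:inf,v4:2,v5:inf,v6:inf,v7:inf,v8:inf
step 2: dist = v0:0,v1:inf,v2:inf,v3:inf,v4:2,v5:inf,v6:17,v7:inf,v8:inf
step 3: dist = v0:0,v1:inf,v2:inf,v3:inf,v4:2,v5:inf,v6:17,v7:inf,v8:inf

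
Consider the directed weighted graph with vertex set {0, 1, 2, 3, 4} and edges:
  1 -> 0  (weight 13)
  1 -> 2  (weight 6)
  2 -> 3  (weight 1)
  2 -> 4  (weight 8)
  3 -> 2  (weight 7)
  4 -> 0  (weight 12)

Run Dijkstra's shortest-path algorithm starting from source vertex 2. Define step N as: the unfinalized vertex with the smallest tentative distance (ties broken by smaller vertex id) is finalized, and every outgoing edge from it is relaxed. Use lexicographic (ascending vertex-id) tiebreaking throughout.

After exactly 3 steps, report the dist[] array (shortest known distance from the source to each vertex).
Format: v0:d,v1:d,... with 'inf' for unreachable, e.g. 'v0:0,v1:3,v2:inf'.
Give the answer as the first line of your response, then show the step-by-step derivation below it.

v0:20,v1:inf,v2:0,v3:1,v4:8

step 1: dist = v0:inf,v1:inf,v2:0,v3:1,v4:8
step 2: dist = v0:inf,v1:inf,v2:0,v3:1,v4:8
step 3: dist = v0:20,v1:inf,v2:0,v3:1,v4:8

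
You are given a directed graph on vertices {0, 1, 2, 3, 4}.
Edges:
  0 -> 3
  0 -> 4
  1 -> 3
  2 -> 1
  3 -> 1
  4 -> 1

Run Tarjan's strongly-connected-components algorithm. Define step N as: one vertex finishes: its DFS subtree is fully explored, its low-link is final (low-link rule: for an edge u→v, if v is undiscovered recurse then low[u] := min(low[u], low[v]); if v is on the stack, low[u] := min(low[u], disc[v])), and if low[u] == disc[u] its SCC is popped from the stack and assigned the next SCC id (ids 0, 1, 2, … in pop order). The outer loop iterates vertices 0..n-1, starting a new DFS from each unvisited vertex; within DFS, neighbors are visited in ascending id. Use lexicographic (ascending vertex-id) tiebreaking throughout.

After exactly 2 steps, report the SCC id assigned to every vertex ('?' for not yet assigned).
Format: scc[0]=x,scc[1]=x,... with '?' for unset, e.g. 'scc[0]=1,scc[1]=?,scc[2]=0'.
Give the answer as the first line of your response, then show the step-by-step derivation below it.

scc[0]=?,scc[1]=0,scc[2]=?,scc[3]=0,scc[4]=?

step 1: low=(low[0]=0,low[1]=1,low[2]=?,low[3]=1,low[4]=?); scc=(scc[0]=?,scc[1]=?,scc[2]=?,scc[3]=?,scc[4]=?)
step 2: low=(low[0]=0,low[1]=1,low[2]=?,low[3]=1,low[4]=?); scc=(scc[0]=?,scc[1]=0,scc[2]=?,scc[3]=0,scc[4]=?)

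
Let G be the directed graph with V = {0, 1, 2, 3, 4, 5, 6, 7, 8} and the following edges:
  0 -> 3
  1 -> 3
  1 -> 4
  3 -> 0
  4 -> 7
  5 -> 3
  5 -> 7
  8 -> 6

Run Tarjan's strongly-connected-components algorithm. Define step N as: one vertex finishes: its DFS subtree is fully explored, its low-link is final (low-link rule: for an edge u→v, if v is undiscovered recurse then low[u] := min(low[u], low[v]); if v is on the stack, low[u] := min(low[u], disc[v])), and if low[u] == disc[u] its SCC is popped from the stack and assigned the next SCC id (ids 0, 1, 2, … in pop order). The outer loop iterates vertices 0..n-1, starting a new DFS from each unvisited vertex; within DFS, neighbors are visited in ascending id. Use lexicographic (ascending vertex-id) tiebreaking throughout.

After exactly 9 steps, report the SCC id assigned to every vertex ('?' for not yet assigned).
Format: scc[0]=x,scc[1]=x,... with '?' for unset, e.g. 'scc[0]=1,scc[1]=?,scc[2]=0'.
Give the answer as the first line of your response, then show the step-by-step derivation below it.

scc[0]=0,scc[1]=3,scc[2]=4,scc[3]=0,scc[4]=2,scc[5]=5,scc[6]=6,scc[7]=1,scc[8]=7

step 1: low=(low[0]=0,low[1]=?,low[2]=?,low[3]=0,low[4]=?,low[5]=?,low[6]=?,low[7]=?,low[8]=?); scc=(scc[0]=?,scc[1]=?,scc[2]=?,scc[3]=?,scc[4]=?,scc[5]=?,scc[6]=?,scc[7]=?,scc[8]=?)
step 2: low=(low[0]=0,low[1]=?,low[2]=?,low[3]=0,low[4]=?,low[5]=?,low[6]=?,low[7]=?,low[8]=?); scc=(scc[0]=0,scc[1]=?,scc[2]=?,scc[3]=0,scc[4]=?,scc[5]=?,scc[6]=?,scc[7]=?,scc[8]=?)
step 3: low=(low[0]=0,low[1]=2,low[2]=?,low[3]=0,low[4]=3,low[5]=?,low[6]=?,low[7]=4,low[8]=?); scc=(scc[0]=0,scc[1]=?,scc[2]=?,scc[3]=0,scc[4]=?,scc[5]=?,scc[6]=?,scc[7]=1,scc[8]=?)
step 4: low=(low[0]=0,low[1]=2,low[2]=?,low[3]=0,low[4]=3,low[5]=?,low[6]=?,low[7]=4,low[8]=?); scc=(scc[0]=0,scc[1]=?,scc[2]=?,scc[3]=0,scc[4]=2,scc[5]=?,scc[6]=?,scc[7]=1,scc[8]=?)
step 5: low=(low[0]=0,low[1]=2,low[2]=?,low[3]=0,low[4]=3,low[5]=?,low[6]=?,low[7]=4,low[8]=?); scc=(scc[0]=0,scc[1]=3,scc[2]=?,scc[3]=0,scc[4]=2,scc[5]=?,scc[6]=?,scc[7]=1,scc[8]=?)
step 6: low=(low[0]=0,low[1]=2,low[2]=5,low[3]=0,low[4]=3,low[5]=?,low[6]=?,low[7]=4,low[8]=?); scc=(scc[0]=0,scc[1]=3,scc[2]=4,scc[3]=0,scc[4]=2,scc[5]=?,scc[6]=?,scc[7]=1,scc[8]=?)
step 7: low=(low[0]=0,low[1]=2,low[2]=5,low[3]=0,low[4]=3,low[5]=6,low[6]=?,low[7]=4,low[8]=?); scc=(scc[0]=0,scc[1]=3,scc[2]=4,scc[3]=0,scc[4]=2,scc[5]=5,scc[6]=?,scc[7]=1,scc[8]=?)
step 8: low=(low[0]=0,low[1]=2,low[2]=5,low[3]=0,low[4]=3,low[5]=6,low[6]=7,low[7]=4,low[8]=?); scc=(scc[0]=0,scc[1]=3,scc[2]=4,scc[3]=0,scc[4]=2,scc[5]=5,scc[6]=6,scc[7]=1,scc[8]=?)
step 9: low=(low[0]=0,low[1]=2,low[2]=5,low[3]=0,low[4]=3,low[5]=6,low[6]=7,low[7]=4,low[8]=8); scc=(scc[0]=0,scc[1]=3,scc[2]=4,scc[3]=0,scc[4]=2,scc[5]=5,scc[6]=6,scc[7]=1,scc[8]=7)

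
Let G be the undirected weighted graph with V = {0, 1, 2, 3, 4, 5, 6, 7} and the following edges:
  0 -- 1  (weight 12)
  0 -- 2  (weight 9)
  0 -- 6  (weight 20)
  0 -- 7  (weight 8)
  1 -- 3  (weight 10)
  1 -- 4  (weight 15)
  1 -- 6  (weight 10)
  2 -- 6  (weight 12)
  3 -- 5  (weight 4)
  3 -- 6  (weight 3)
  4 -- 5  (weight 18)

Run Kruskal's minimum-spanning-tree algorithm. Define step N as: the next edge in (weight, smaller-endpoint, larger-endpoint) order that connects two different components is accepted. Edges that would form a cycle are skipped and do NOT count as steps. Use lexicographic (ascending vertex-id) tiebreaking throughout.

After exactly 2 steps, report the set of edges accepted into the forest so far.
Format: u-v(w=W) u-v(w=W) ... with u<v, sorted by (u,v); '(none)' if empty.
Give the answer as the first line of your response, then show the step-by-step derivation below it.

3-5(w=4) 3-6(w=3)

step 1: add edge 3-6 (w=3); MST = {3-6(w=3)}
step 2: add edge 3-5 (w=4); MST = {3-5(w=4) 3-6(w=3)}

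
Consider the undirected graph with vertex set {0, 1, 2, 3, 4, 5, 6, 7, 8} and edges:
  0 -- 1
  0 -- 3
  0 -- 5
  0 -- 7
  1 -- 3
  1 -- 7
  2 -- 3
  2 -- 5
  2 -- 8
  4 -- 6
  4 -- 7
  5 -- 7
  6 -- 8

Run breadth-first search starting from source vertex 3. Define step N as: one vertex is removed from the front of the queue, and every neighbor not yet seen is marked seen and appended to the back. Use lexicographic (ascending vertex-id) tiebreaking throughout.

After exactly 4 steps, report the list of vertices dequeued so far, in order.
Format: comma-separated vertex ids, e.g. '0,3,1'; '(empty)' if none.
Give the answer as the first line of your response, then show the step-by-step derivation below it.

3,0,1,2

step 1: dequeue 3; queue=[0,1,2]; order=3
step 2: dequeue 0; queue=[1,2,5,7]; order=3,0
step 3: dequeue 1; queue=[2,5,7]; order=3,0,1
step 4: dequeue 2; queue=[5,7,8]; order=3,0,1,2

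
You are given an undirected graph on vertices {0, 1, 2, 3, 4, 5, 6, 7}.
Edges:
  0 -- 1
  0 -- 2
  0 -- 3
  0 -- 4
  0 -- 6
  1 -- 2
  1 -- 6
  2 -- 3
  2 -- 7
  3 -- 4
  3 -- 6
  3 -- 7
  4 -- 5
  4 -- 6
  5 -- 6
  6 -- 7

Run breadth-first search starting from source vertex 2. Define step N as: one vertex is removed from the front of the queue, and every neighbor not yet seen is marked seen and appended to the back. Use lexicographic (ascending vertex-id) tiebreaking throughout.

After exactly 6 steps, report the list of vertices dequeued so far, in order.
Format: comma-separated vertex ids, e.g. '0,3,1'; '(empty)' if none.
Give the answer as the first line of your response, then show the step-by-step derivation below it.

2,0,1,3,7,4

step 1: dequeue 2; queue=[0,1,3,7]; order=2
step 2: dequeue 0; queue=[1,3,7,4,6]; order=2,0
step 3: dequeue 1; queue=[3,7,4,6]; order=2,0,1
step 4: dequeue 3; queue=[7,4,6]; order=2,0,1,3
step 5: dequeue 7; queue=[4,6]; order=2,0,1,3,7
step 6: dequeue 4; queue=[6,5]; order=2,0,1,3,7,4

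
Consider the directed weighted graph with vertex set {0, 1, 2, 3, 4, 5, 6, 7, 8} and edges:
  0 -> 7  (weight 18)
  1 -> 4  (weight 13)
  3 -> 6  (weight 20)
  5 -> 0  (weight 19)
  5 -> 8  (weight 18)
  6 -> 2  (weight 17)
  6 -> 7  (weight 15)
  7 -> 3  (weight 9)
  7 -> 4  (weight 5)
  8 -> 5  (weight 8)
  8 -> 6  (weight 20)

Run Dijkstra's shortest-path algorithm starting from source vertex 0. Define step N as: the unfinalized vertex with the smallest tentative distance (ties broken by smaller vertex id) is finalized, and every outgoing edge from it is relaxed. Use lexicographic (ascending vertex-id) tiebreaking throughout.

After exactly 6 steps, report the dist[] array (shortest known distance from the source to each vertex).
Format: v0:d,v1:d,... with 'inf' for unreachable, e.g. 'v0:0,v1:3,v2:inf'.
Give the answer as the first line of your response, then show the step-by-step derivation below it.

v0:0,v1:inf,v2:64,v3:27,v4:23,v5:inf,v6:47,v7:18,v8:inf

step 1: dist = v0:0,v1:inf,v2:inf,v3:inf,v4:inf,v5:inf,v6:inf,v7:18,v8:inf
step 2: dist = v0:0,v1:inf,v2:inf,v3:27,v4:23,v5:inf,v6:inf,v7:18,v8:inf
step 3: dist = v0:0,v1:inf,v2:inf,v3:27,v4:23,v5:inf,v6:inf,v7:18,v8:inf
step 4: dist = v0:0,v1:inf,v2:inf,v3:27,v4:23,v5:inf,v6:47,v7:18,v8:inf
step 5: dist = v0:0,v1:inf,v2:64,v3:27,v4:23,v5:inf,v6:47,v7:18,v8:inf
step 6: dist = v0:0,v1:inf,v2:64,v3:27,v4:23,v5:inf,v6:47,v7:18,v8:inf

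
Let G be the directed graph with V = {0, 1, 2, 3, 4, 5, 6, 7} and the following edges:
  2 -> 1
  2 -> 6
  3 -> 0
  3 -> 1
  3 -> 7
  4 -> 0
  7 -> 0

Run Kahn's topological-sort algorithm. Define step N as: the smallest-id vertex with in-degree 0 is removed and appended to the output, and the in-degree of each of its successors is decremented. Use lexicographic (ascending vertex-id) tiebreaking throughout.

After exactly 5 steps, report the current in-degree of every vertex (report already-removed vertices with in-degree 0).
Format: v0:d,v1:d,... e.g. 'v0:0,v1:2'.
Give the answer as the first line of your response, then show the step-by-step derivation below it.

v0:1,v1:0,v2:0,v3:0,v4:0,v5:0,v6:0,v7:0

step 1: output 2; order=[2]; indeg=(3,1,0,0,0,0,0,1)
step 2: output 3; order=[2,3]; indeg=(2,0,0,0,0,0,0,0)
step 3: output 1; order=[2,3,1]; indeg=(2,0,0,0,0,0,0,0)
step 4: output 4; order=[2,3,1,4]; indeg=(1,0,0,0,0,0,0,0)
step 5: output 5; order=[2,3,1,4,5]; indeg=(1,0,0,0,0,0,0,0)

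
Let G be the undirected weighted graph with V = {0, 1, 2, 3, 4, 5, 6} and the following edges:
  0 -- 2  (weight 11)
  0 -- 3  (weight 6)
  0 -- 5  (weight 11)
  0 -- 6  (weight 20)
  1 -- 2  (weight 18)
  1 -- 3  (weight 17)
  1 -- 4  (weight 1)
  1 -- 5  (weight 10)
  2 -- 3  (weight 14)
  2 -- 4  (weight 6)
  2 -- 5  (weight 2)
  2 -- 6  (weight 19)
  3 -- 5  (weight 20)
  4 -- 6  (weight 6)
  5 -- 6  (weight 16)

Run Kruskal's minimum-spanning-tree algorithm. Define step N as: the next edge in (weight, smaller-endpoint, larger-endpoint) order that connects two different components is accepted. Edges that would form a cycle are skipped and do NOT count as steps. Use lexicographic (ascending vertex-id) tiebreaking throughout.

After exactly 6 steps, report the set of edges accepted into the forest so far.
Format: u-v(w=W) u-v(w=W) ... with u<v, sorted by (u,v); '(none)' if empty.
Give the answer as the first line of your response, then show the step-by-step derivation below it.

0-2(w=11) 0-3(w=6) 1-4(w=1) 2-4(w=6) 2-5(w=2) 4-6(w=6)

step 1: add edge 1-4 (w=1); MST = {1-4(w=1)}
step 2: add edge 2-5 (w=2); MST = {1-4(w=1) 2-5(w=2)}
step 3: add edge 0-3 (w=6); MST = {0-3(w=6) 1-4(w=1) 2-5(w=2)}
step 4: add edge 2-4 (w=6); MST = {0-3(w=6) 1-4(w=1) 2-4(w=6) 2-5(w=2)}
step 5: add edge 4-6 (w=6); MST = {0-3(w=6) 1-4(w=1) 2-4(w=6) 2-5(w=2) 4-6(w=6)}
step 6: add edge 0-2 (w=11); MST = {0-2(w=11) 0-3(w=6) 1-4(w=1) 2-4(w=6) 2-5(w=2) 4-6(w=6)}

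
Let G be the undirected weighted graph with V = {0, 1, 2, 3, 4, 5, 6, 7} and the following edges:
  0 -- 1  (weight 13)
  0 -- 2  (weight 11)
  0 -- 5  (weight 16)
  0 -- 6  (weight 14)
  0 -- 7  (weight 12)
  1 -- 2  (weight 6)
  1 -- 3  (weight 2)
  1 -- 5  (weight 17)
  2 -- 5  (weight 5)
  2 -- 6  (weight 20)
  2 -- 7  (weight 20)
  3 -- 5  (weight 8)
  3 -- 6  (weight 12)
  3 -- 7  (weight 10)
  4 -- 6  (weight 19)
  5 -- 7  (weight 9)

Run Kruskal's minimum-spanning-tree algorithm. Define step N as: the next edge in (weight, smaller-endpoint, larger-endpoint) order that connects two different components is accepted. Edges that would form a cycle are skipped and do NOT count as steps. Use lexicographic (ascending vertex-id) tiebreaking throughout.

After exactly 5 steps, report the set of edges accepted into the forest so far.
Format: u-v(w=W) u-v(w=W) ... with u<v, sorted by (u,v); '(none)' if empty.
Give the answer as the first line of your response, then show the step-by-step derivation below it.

0-2(w=11) 1-2(w=6) 1-3(w=2) 2-5(w=5) 5-7(w=9)

step 1: add edge 1-3 (w=2); MST = {1-3(w=2)}
step 2: add edge 2-5 (w=5); MST = {1-3(w=2) 2-5(w=5)}
step 3: add edge 1-2 (w=6); MST = {1-2(w=6) 1-3(w=2) 2-5(w=5)}
step 4: add edge 5-7 (w=9); MST = {1-2(w=6) 1-3(w=2) 2-5(w=5) 5-7(w=9)}
step 5: add edge 0-2 (w=11); MST = {0-2(w=11) 1-2(w=6) 1-3(w=2) 2-5(w=5) 5-7(w=9)}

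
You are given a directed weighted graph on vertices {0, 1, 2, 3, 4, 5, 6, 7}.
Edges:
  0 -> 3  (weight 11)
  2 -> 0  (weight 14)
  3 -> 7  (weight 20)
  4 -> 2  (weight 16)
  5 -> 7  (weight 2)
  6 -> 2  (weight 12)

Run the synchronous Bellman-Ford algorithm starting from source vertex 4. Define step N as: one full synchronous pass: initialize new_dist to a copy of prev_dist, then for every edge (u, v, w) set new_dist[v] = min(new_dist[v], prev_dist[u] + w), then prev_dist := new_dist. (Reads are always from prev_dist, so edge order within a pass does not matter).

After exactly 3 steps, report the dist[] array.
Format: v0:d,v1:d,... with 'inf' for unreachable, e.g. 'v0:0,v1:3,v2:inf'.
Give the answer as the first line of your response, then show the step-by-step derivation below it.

v0:30,v1:inf,v2:16,v3:41,v4:0,v5:inf,v6:inf,v7:inf

step 1: dist = v0:inf,v1:inf,v2:16,v3:inf,v4:0,v5:inf,v6:inf,v7:inf
step 2: dist = v0:30,v1:inf,v2:16,v3:inf,v4:0,v5:inf,v6:inf,v7:inf
step 3: dist = v0:30,v1:inf,v2:16,v3:41,v4:0,v5:inf,v6:inf,v7:inf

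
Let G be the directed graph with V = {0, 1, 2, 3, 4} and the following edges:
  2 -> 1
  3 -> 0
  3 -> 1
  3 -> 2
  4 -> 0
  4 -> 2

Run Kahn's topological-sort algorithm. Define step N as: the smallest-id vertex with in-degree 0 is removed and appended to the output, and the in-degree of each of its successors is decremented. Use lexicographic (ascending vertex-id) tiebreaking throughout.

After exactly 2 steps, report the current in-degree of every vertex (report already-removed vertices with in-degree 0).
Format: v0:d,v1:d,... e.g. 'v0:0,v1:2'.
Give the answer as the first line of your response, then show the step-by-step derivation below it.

v0:0,v1:1,v2:0,v3:0,v4:0

step 1: output 3; order=[3]; indeg=(1,1,1,0,0)
step 2: output 4; order=[3,4]; indeg=(0,1,0,0,0)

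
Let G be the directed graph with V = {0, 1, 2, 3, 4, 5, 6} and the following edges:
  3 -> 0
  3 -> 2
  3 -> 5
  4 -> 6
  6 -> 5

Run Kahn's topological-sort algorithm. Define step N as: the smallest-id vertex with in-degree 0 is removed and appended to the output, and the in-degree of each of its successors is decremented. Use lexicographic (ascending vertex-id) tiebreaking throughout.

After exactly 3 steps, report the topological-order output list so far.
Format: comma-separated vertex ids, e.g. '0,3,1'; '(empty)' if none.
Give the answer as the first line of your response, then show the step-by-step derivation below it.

1,3,0

step 1: output 1; order=[1]; indeg=(1,0,1,0,0,2,1)
step 2: output 3; order=[1,3]; indeg=(0,0,0,0,0,1,1)
step 3: output 0; order=[1,3,0]; indeg=(0,0,0,0,0,1,1)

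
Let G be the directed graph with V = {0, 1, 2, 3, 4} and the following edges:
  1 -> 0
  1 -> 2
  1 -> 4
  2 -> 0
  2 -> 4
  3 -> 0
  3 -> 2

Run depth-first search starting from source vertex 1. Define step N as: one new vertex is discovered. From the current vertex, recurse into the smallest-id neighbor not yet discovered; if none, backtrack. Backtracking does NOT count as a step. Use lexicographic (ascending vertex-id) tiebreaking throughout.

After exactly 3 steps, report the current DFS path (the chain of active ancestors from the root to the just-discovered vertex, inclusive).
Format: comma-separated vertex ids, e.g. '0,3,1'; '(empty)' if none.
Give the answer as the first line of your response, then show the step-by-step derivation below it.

1,2

step 1: discover 1; path=1; order=1
step 2: discover 0; path=1>0; order=1,0
step 3: discover 2; path=1>2; order=1,0,2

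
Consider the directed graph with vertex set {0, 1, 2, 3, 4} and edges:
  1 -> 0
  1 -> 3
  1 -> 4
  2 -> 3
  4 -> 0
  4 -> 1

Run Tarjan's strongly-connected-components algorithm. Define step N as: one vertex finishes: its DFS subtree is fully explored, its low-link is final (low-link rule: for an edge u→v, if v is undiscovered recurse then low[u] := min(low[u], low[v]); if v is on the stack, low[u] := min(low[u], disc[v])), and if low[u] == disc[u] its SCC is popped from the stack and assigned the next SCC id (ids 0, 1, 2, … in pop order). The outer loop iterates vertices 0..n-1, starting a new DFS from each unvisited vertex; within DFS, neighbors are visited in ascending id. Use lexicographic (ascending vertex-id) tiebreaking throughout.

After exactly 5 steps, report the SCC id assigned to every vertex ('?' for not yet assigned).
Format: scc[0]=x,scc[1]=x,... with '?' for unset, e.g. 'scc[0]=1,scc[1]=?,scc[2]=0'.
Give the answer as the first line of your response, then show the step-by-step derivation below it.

scc[0]=0,scc[1]=2,scc[2]=3,scc[3]=1,scc[4]=2

step 1: low=(low[0]=0,low[1]=?,low[2]=?,low[3]=?,low[4]=?); scc=(scc[0]=0,scc[1]=?,scc[2]=?,scc[3]=?,scc[4]=?)
step 2: low=(low[0]=0,low[1]=1,low[2]=?,low[3]=2,low[4]=?); scc=(scc[0]=0,scc[1]=?,scc[2]=?,scc[3]=1,scc[4]=?)
step 3: low=(low[0]=0,low[1]=1,low[2]=?,low[3]=2,low[4]=1); scc=(scc[0]=0,scc[1]=?,scc[2]=?,scc[3]=1,scc[4]=?)
step 4: low=(low[0]=0,low[1]=1,low[2]=?,low[3]=2,low[4]=1); scc=(scc[0]=0,scc[1]=2,scc[2]=?,scc[3]=1,scc[4]=2)
step 5: low=(low[0]=0,low[1]=1,low[2]=4,low[3]=2,low[4]=1); scc=(scc[0]=0,scc[1]=2,scc[2]=3,scc[3]=1,scc[4]=2)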